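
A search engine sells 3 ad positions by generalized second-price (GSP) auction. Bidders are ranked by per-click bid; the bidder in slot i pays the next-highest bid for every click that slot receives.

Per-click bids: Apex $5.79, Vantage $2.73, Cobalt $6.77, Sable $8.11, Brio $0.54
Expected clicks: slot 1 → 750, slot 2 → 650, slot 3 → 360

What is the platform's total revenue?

Ranked by bid: $8.11 (Sable) > $6.77 (Cobalt) > $5.79 (Apex) > $2.73 (Vantage) > …
Slot 1: Sable pays $6.77 × 750 = $5077.50
Slot 2: Cobalt pays $5.79 × 650 = $3763.50
Slot 3: Apex pays $2.73 × 360 = $982.80
Total = $9823.80

Total revenue: $9823.80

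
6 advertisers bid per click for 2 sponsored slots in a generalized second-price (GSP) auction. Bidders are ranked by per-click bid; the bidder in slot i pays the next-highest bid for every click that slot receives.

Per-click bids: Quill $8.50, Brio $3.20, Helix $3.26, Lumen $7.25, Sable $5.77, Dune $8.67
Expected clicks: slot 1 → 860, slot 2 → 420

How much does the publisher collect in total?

Total revenue: $10355.00

Per-click bids in order: $8.67 (Dune) > $8.50 (Quill) > $7.25 (Lumen) > …
Slot 1: Dune pays $8.50 × 860 = $7310.00
Slot 2: Quill pays $7.25 × 420 = $3045.00
Total = $10355.00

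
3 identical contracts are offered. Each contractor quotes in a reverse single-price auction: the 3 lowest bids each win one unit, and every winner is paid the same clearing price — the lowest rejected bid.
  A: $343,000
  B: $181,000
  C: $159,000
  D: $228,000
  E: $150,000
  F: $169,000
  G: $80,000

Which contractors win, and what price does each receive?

G, E, C; each is paid $169,000

Sorting: 80,000 (G), 150,000 (E), 159,000 (C), 169,000 (F), 181,000 (B), …
The 3 lowest are G, E, C.
Lowest unsuccessful bid: $169,000 → clearing price.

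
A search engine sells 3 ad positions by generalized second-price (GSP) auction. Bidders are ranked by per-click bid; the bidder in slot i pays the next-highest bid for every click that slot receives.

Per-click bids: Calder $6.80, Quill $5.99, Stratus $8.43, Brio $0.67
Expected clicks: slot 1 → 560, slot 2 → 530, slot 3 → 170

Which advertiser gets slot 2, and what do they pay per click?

Ranked by bid: $8.43 (Stratus) > $6.80 (Calder) > $5.99 (Quill) > $0.67 (Brio)
Slot 2 goes to the second-ranked bidder, Calder, who pays the next bid down: $5.99/click.

Calder; $5.99 per click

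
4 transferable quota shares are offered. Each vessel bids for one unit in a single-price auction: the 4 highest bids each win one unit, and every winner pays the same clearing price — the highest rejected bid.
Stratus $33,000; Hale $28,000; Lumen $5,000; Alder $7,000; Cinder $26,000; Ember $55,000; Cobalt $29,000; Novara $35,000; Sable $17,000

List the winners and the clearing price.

Ordering the bids: 55,000 (Ember), 35,000 (Novara), 33,000 (Stratus), 29,000 (Cobalt), 28,000 (Hale), 26,000 (Cinder), …
The 4 highest are Ember, Novara, Stratus, Cobalt.
Highest unsuccessful bid: $28,000 → clearing price.

Ember, Novara, Stratus, Cobalt; each pays $28,000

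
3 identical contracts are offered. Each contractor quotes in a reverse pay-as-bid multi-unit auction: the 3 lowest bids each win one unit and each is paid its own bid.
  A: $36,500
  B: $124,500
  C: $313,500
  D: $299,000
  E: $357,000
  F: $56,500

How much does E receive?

E is paid $0

Sorting: 36,500 (A), 56,500 (F), 124,500 (B), 299,000 (D), 313,500 (C), …
The 3 lowest are A, F, B.
E does not win → $0.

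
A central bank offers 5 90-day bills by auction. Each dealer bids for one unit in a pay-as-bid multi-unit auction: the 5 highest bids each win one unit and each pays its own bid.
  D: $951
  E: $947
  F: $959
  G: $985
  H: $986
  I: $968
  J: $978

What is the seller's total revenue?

Bids ranked high→low: 986 (H), 985 (G), 978 (J), 968 (I), 959 (F), 951 (D), 947 (E)
The 5 highest are H, G, J, I, F.
Total revenue = 986 + 985 + 978 + 968 + 959 = $4,876.

Total revenue: $4,876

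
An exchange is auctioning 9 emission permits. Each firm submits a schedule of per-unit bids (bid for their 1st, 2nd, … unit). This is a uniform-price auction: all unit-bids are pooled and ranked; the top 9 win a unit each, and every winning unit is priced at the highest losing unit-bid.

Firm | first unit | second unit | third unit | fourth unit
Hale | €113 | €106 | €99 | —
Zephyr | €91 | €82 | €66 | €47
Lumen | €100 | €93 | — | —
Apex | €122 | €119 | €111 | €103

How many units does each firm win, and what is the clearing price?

Merging the schedules and taking the best 9: 122 (Apex-1), 119 (Apex-2), 113 (Hale-1), 111 (Apex-3), 106 (Hale-2), 103 (Apex-4), 100 (Lumen-1), 99 (Hale-3), 93 (Lumen-2)
The (k+1)-th unit-bid is €91.
Allocation: Apex 4, Hale 3, Lumen 2.

Apex 4, Hale 3, Lumen 2; clearing price €91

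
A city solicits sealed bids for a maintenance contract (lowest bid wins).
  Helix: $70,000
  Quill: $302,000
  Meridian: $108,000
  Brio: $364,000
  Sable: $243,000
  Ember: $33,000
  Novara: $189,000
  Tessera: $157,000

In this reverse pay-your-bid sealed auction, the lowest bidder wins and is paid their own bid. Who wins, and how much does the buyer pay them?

Ember is paid $33,000

Sorting bids: 33,000 (Ember) < 70,000 (Helix) < 108,000 (Meridian) < 157,000 (Tessera) < 189,000 (Novara) < 243,000 (Sable) < …
Ember is lowest → is paid own bid, $33,000.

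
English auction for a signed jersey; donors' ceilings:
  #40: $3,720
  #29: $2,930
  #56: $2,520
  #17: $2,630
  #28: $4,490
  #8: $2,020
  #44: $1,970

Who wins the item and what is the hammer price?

Limits ranked: 4,490 (#28) > 3,720 (#40) > 2,930 (#29) > 2,630 (#17) > 2,520 (#56) > 2,020 (#8) > …
#40 is the last rival to drop out, at $3,720; #28 remains and wins at that price.

#28 wins at $3,720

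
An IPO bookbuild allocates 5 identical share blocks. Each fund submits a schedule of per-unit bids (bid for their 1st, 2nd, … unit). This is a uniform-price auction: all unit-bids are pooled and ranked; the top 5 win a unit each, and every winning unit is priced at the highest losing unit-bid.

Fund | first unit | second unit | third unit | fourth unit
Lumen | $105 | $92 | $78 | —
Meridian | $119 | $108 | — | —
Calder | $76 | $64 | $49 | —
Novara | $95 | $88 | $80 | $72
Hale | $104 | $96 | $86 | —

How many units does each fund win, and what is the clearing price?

Hale 2, Lumen 1, Meridian 2; clearing price $95

Merging the schedules and taking the best 5: 119 (Meridian-1), 108 (Meridian-2), 105 (Lumen-1), 104 (Hale-1), 96 (Hale-2)
The (k+1)-th unit-bid is $95.
Allocation: Hale 2, Lumen 1, Meridian 2.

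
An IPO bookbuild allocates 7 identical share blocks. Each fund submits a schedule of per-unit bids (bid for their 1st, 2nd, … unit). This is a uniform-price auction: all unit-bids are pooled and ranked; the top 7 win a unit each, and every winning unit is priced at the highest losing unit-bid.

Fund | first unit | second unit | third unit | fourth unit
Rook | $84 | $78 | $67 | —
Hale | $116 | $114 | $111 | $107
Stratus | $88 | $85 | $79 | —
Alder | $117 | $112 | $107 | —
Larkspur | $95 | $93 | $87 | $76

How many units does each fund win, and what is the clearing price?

Merging the schedules and taking the best 7: 117 (Alder-1), 116 (Hale-1), 114 (Hale-2), 112 (Alder-2), 111 (Hale-3), 107 (Hale-4), 107 (Alder-3)
First bid not allocated: $95.
Allocation: Alder 3, Hale 4.

Alder 3, Hale 4; clearing price $95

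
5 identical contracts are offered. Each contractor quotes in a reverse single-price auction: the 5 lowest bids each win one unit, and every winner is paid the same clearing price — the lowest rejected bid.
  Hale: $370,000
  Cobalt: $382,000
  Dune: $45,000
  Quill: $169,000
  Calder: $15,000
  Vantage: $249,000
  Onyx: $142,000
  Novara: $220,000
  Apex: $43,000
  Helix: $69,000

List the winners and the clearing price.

Ordering the bids: 15,000 (Calder), 43,000 (Apex), 45,000 (Dune), 69,000 (Helix), 142,000 (Onyx), 169,000 (Quill), 220,000 (Novara), …
Lowest 5: Calder, Apex, Dune, Helix, Onyx.
First losing bid is Quill's $169,000, which sets the uniform price.

Calder, Apex, Dune, Helix, Onyx; each is paid $169,000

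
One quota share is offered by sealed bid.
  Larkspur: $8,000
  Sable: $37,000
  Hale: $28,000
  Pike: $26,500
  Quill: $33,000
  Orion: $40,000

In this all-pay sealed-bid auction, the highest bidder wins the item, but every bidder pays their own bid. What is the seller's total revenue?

Bids ranked: 40,000 (Orion) > 37,000 (Sable) > 33,000 (Quill) > 28,000 (Hale) > 26,500 (Pike) > 8,000 (Larkspur)
Every bidder forfeits their bid regardless of winning.
Revenue = 8,000 + 37,000 + 28,000 + 26,500 + 33,000 + 40,000 = $172,500.

Total revenue: $172,500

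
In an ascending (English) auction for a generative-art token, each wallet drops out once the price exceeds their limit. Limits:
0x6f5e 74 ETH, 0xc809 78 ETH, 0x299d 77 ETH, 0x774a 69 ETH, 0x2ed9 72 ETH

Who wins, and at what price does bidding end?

Limits in order: 78 (0xc809) > 77 (0x299d) > 74 (0x6f5e) > 72 (0x2ed9) > 69 (0x774a)
0x299d is the last rival to drop out, at 77 ETH; 0xc809 remains and wins at that price.

0xc809 wins at 77 ETH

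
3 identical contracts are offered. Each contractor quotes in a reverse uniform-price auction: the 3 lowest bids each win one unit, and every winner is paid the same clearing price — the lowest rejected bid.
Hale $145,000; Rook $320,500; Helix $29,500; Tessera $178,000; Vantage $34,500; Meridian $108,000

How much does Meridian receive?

Meridian is paid $145,000

Ordering the bids: 29,500 (Helix), 34,500 (Vantage), 108,000 (Meridian), 145,000 (Hale), 178,000 (Tessera), …
The 3 lowest are Helix, Vantage, Meridian.
Clearing price = lowest rejected bid = $145,000.
Meridian wins → is paid $145,000.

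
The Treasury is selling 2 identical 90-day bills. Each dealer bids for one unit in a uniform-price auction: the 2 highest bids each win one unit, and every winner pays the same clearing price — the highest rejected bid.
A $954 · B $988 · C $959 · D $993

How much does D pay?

D pays $959

Sorting: 993 (D), 988 (B), 959 (C), 954 (A)
The 2 highest are D, B.
First losing bid is C's $959, which sets the uniform price.
D wins → pays $959.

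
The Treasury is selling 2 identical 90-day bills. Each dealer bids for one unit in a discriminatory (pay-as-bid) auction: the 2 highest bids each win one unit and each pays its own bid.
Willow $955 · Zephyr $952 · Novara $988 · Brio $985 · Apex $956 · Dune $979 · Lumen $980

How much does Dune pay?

Ordering the bids: 988 (Novara), 985 (Brio), 980 (Lumen), 979 (Dune), …
Winners (2 units): Novara, Brio.
Dune does not win → $0.

Dune pays $0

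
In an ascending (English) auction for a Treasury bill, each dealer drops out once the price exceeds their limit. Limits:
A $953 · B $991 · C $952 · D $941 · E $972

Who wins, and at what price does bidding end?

Limits ranked: 991 (B) > 972 (E) > 953 (A) > 952 (C) > 941 (D)
Once the price passes $972, only B is left; the hammer falls at E's limit of $972.

B wins at $972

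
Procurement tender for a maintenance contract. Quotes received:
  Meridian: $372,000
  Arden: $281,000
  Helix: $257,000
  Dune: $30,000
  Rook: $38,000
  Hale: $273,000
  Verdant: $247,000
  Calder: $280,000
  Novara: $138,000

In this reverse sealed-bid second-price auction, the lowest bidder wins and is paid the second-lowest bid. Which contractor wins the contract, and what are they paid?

Dune is paid $38,000

Rule: the lowest bidder wins and is paid the second-lowest bid.
Sorting bids: 30,000 (Dune) < 38,000 (Rook) < 138,000 (Novara) < 247,000 (Verdant) < 257,000 (Helix) < 273,000 (Hale) < …
Dune is lowest; is paid the second-lowest bid, $38,000.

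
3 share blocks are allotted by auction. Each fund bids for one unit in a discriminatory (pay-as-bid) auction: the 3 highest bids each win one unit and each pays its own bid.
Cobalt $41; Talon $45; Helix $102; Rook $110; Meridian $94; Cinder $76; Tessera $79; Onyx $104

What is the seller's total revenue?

Ordering the bids: 110 (Rook), 104 (Onyx), 102 (Helix), 94 (Meridian), 79 (Tessera), …
Top 3: Rook, Onyx, Helix.
Total revenue = 110 + 104 + 102 = $316.

Total revenue: $316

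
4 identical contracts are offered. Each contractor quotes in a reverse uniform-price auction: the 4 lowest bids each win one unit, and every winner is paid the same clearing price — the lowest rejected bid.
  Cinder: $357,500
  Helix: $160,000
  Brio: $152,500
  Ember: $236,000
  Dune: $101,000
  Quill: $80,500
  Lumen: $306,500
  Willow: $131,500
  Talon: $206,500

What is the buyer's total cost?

Bids ranked low→high: 80,500 (Quill), 101,000 (Dune), 131,500 (Willow), 152,500 (Brio), 160,000 (Helix), 206,500 (Talon), …
Lowest 4: Quill, Dune, Willow, Brio.
First losing bid is Helix's $160,000, which sets the uniform price.
Total cost = 4 × $160,000 = $640,000.

Total cost: $640,000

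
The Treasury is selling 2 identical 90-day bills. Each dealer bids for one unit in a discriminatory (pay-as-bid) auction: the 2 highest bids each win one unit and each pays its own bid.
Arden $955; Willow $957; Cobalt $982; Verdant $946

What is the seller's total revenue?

Sorting: 982 (Cobalt), 957 (Willow), 955 (Arden), 946 (Verdant)
The 2 highest are Cobalt, Willow.
Total revenue = 982 + 957 = $1,939.

Total revenue: $1,939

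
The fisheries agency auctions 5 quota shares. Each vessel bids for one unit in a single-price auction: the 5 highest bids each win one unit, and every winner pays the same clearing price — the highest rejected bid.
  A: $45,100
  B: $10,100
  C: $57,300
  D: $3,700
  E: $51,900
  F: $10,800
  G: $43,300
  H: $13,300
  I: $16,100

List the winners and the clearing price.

Bids ranked high→low: 57,300 (C), 51,900 (E), 45,100 (A), 43,300 (G), 16,100 (I), 13,300 (H), 10,800 (F), …
Winners (5 units): C, E, A, G, I.
Highest unsuccessful bid: $13,300 → clearing price.

C, E, A, G, I; each pays $13,300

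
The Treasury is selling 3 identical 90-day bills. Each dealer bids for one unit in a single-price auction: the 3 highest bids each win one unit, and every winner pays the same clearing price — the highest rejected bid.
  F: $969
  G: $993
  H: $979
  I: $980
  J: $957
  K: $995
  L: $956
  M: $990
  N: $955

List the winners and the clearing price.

K, G, M; each pays $980

Sorting: 995 (K), 993 (G), 990 (M), 980 (I), 979 (H), …
Top 3: K, G, M.
Highest unsuccessful bid: $980 → clearing price.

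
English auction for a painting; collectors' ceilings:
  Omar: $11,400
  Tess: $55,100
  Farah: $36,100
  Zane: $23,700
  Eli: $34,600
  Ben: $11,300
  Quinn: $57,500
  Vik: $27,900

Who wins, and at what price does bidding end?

Limits ranked: 57,500 (Quinn) > 55,100 (Tess) > 36,100 (Farah) > 34,600 (Eli) > 27,900 (Vik) > 23,700 (Zane) > …
Bidding ends when Tess exits at $55,100; Quinn takes it.

Quinn wins at $55,100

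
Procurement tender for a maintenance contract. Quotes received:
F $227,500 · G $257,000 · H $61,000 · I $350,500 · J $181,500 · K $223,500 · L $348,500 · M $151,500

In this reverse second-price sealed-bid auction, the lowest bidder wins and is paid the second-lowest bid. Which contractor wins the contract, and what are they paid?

H is paid $151,500

Bids in order: 61,000 (H) < 151,500 (M) < 181,500 (J) < 223,500 (K) < 227,500 (F) < 257,000 (G) < …
H wins with the lowest bid; price is set by the runner-up at $151,500.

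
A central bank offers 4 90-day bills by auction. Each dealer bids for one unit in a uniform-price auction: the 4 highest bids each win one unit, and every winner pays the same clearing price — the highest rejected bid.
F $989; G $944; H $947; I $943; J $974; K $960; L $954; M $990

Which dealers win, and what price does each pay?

Ordering the bids: 990 (M), 989 (F), 974 (J), 960 (K), 954 (L), 947 (H), …
The 4 highest are M, F, J, K.
Clearing price = highest rejected bid = $954.

M, F, J, K; each pays $954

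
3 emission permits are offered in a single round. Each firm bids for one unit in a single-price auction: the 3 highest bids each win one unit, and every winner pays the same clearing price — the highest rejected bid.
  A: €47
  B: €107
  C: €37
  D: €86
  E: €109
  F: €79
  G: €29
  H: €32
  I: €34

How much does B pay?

Ordering the bids: 109 (E), 107 (B), 86 (D), 79 (F), 47 (A), …
Winners (3 units): E, B, D.
First losing bid is F's €79, which sets the uniform price.
B wins → pays €79.

B pays €79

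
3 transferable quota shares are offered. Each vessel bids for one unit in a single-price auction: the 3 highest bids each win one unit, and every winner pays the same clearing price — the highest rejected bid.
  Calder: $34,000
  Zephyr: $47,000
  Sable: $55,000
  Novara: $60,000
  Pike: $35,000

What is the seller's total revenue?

Sorting: 60,000 (Novara), 55,000 (Sable), 47,000 (Zephyr), 35,000 (Pike), 34,000 (Calder)
The 3 highest are Novara, Sable, Zephyr.
Clearing price = highest rejected bid = $35,000.
Total revenue = 3 × $35,000 = $105,000.

Total revenue: $105,000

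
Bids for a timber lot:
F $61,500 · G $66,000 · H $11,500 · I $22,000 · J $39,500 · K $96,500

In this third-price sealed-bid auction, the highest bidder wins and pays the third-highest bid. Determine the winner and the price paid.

K pays $61,500

Bids in order: 96,500 (K) > 66,000 (G) > 61,500 (F) > 39,500 (J) > 22,000 (I) > 11,500 (H)
K is highest; pays the third-highest bid, $61,500.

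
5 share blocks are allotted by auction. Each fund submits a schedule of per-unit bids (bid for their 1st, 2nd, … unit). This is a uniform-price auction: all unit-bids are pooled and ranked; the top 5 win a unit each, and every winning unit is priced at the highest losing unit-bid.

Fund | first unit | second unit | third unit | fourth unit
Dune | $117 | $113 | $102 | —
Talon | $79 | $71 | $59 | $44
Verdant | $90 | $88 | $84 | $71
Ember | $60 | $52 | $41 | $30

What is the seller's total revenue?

Total revenue: $420

Pooled unit-bids ranked (top 5): 117 (Dune-1), 113 (Dune-2), 102 (Dune-3), 90 (Verdant-1), 88 (Verdant-2)
The (k+1)-th unit-bid is $84.
Allocation: Dune 3, Verdant 2. Every unit priced at $84.
Revenue = 5 × 84 = $420.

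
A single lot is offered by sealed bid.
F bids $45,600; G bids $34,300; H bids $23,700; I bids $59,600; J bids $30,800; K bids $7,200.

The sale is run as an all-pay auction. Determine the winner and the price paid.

Bids in order: 59,600 (I) > 45,600 (F) > 34,300 (G) > 30,800 (J) > 23,700 (H) > 7,200 (K)
I wins with the top bid; all bids are sunk regardless.

I pays $59,600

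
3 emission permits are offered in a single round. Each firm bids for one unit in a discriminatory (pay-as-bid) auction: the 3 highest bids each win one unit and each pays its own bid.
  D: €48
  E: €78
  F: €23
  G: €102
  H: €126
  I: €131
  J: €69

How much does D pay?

Ordering the bids: 131 (I), 126 (H), 102 (G), 78 (E), 69 (J), …
Top 3: I, H, G.
D does not win → €0.

D pays €0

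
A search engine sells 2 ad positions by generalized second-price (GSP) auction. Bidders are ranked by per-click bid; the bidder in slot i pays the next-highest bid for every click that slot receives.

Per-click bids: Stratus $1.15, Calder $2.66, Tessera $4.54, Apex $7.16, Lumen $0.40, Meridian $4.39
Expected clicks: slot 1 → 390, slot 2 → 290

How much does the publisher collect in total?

Total revenue: $3043.70

Per-click bids in order: $7.16 (Apex) > $4.54 (Tessera) > $4.39 (Meridian) > …
Slot 1: Apex pays $4.54 × 390 = $1770.60
Slot 2: Tessera pays $4.39 × 290 = $1273.10
Total = $3043.70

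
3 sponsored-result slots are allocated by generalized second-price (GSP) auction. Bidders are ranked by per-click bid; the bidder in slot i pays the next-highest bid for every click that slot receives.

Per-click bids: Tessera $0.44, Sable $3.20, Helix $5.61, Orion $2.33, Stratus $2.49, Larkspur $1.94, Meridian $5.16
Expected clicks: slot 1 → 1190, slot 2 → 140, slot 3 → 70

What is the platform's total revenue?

Ranked by bid: $5.61 (Helix) > $5.16 (Meridian) > $3.20 (Sable) > $2.49 (Stratus) > …
Slot 1: Helix pays $5.16 × 1190 = $6140.40
Slot 2: Meridian pays $3.20 × 140 = $448.00
Slot 3: Sable pays $2.49 × 70 = $174.30
Total = $6762.70

Total revenue: $6762.70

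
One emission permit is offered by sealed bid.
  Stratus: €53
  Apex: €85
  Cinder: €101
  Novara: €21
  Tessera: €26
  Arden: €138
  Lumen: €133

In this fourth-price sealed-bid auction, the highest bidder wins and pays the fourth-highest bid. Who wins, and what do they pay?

Bids in order: 138 (Arden) > 133 (Lumen) > 101 (Cinder) > 85 (Apex) > 53 (Stratus) > 26 (Tessera) > …
Arden is highest; pays the fourth-highest bid, €85.

Arden pays €85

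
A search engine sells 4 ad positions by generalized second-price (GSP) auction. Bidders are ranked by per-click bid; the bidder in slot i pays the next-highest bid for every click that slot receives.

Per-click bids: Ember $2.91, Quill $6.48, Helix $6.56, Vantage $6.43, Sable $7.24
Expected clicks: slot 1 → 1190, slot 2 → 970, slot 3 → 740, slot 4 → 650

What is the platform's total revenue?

Per-click bids in order: $7.24 (Sable) > $6.56 (Helix) > $6.48 (Quill) > $6.43 (Vantage) > $2.91 (Ember)
Slot 1: Sable pays $6.56 × 1190 = $7806.40
Slot 2: Helix pays $6.48 × 970 = $6285.60
Slot 3: Quill pays $6.43 × 740 = $4758.20
Slot 4: Vantage pays $2.91 × 650 = $1891.50
Total = $20741.70

Total revenue: $20741.70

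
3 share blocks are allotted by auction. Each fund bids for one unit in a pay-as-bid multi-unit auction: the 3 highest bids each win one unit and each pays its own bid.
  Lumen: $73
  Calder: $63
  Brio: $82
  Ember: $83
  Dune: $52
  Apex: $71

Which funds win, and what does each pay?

Bids ranked high→low: 83 (Ember), 82 (Brio), 73 (Lumen), 71 (Apex), 63 (Calder), …
Top 3: Ember, Brio, Lumen.
Each winner pays its own bid: Ember $83, Brio $82, Lumen $73.

Ember $83, Brio $82, Lumen $73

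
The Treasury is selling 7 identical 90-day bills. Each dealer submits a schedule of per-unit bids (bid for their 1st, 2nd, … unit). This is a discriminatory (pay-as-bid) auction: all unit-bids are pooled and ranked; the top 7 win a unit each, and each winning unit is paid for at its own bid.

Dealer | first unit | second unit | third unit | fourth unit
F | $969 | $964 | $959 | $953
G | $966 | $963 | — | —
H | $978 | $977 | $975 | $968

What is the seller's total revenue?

Pooled unit-bids ranked (top 7): 978 (H-1), 977 (H-2), 975 (H-3), 969 (F-1), 968 (H-4), 966 (G-1), 964 (F-2)
Next rejected bid: $963 (not a price — pay-as-bid).
Each winning unit pays its own bid.
Revenue = 978 + 977 + 975 + 969 + 968 + 966 + 964 = $6,797.

Total revenue: $6,797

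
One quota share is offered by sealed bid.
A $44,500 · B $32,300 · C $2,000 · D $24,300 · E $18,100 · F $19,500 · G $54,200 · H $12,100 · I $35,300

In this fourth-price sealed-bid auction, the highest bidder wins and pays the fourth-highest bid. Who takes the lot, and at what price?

G pays $32,300

Fourth-price sealed-bid auction: the highest bidder wins and pays the fourth-highest bid.
Sorting bids: 54,200 (G) > 44,500 (A) > 35,300 (I) > 32,300 (B) > 24,300 (D) > 19,500 (F) > …
G wins; payment is bid #4 in the ranking = $32,300.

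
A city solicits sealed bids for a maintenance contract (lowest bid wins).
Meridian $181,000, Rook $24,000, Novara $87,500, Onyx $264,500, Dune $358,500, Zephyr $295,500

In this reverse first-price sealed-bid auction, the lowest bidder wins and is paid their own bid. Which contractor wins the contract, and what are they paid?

Bids in order: 24,000 (Rook) < 87,500 (Novara) < 181,000 (Meridian) < 264,500 (Onyx) < 295,500 (Zephyr) < 358,500 (Dune)
First-price: Rook is paid what they bid, $24,000.

Rook is paid $24,000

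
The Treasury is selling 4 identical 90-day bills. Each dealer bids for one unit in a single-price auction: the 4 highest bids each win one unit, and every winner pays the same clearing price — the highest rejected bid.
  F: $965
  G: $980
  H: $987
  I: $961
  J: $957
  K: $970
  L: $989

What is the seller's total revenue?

Total revenue: $3,860

Sorting: 989 (L), 987 (H), 980 (G), 970 (K), 965 (F), 961 (I), …
Winners (4 units): L, H, G, K.
First losing bid is F's $965, which sets the uniform price.
Total revenue = 4 × $965 = $3,860.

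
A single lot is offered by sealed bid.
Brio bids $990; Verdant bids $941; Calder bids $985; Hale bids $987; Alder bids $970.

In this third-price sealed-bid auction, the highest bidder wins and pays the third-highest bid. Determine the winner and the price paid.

Rule: the highest bidder wins and pays the third-highest bid.
Bids in order: 990 (Brio) > 987 (Hale) > 985 (Calder) > 970 (Alder) > 941 (Verdant)
Brio is highest; pays the third-highest bid, $985.

Brio pays $985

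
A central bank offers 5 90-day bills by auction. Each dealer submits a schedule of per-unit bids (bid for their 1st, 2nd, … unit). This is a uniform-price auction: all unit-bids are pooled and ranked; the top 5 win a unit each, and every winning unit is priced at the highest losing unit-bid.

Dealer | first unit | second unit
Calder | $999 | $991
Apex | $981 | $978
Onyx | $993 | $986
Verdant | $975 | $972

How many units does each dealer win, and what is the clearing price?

Apex 1, Calder 2, Onyx 2; clearing price $978

Merging the schedules and taking the best 5: 999 (Calder-1), 993 (Onyx-1), 991 (Calder-2), 986 (Onyx-2), 981 (Apex-1)
The (k+1)-th unit-bid is $978.
Allocation: Apex 1, Calder 2, Onyx 2.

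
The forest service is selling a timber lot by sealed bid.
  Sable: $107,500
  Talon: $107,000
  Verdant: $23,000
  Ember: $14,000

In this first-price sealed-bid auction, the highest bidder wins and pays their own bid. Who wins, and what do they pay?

First-price sealed-bid auction: the highest bidder wins and pays their own bid.
Sorting bids: 107,500 (Sable) > 107,000 (Talon) > 23,000 (Verdant) > 14,000 (Ember)
Sable has the highest bid and pays exactly that: $107,500.

Sable pays $107,500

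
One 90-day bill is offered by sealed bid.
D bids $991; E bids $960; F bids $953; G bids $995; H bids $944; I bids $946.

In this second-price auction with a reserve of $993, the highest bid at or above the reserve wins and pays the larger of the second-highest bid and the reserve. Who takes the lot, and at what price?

G pays $993

Bids ranked: 995 (G) > 991 (D) > 960 (E) > 953 (F) > 946 (I) > 944 (H)
G has the top bid at or above the reserve ($995).
Second-highest bid $991 is below the reserve $993, so the reserve binds → payment $993.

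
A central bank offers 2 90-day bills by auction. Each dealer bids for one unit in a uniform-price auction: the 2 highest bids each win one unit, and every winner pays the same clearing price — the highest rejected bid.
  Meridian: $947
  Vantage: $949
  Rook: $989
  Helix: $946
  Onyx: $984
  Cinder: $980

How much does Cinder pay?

Cinder pays $0

Sorting: 989 (Rook), 984 (Onyx), 980 (Cinder), 949 (Vantage), …
Winners (2 units): Rook, Onyx.
Highest unsuccessful bid: $980 → clearing price.
Cinder does not win → pays $0.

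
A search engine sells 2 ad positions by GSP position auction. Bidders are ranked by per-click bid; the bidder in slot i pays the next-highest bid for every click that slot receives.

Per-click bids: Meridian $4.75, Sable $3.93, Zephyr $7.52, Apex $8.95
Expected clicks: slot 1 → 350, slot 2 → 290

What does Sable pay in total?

Sable pays $0.00

Ranked by bid: $8.95 (Apex) > $7.52 (Zephyr) > $4.75 (Meridian) > …
Sable ranks below slot 2 → no slot, pays nothing.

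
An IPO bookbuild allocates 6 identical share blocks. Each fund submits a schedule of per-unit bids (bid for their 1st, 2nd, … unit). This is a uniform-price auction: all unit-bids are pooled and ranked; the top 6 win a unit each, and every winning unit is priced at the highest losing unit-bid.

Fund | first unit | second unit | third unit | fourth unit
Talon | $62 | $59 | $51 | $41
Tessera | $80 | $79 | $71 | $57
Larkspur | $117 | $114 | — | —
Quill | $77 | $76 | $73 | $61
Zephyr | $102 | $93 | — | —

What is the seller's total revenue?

Total revenue: $462

Merging the schedules and taking the best 6: 117 (Larkspur-1), 114 (Larkspur-2), 102 (Zephyr-1), 93 (Zephyr-2), 80 (Tessera-1), 79 (Tessera-2)
First bid not allocated: $77.
Allocation: Larkspur 2, Tessera 2, Zephyr 2. Every unit priced at $77.
Revenue = 6 × 77 = $462.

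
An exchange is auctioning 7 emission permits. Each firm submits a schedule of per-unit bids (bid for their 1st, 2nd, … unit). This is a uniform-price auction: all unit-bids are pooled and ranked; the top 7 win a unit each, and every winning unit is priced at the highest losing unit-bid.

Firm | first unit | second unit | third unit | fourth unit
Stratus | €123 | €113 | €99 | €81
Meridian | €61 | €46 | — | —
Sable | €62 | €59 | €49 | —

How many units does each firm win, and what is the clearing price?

All unit-bids, highest first — top 7: 123 (Stratus-1), 113 (Stratus-2), 99 (Stratus-3), 81 (Stratus-4), 62 (Sable-1), 61 (Meridian-1), 59 (Sable-2)
The (k+1)-th unit-bid is €49.
Allocation: Meridian 1, Sable 2, Stratus 4.

Meridian 1, Sable 2, Stratus 4; clearing price €49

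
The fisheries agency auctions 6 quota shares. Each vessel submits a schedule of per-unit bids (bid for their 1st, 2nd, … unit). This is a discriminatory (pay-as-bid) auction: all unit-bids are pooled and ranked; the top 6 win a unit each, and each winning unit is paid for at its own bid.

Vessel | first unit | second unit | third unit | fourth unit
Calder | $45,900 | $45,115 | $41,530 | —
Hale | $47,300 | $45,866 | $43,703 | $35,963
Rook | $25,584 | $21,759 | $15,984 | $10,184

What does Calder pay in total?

Merging the schedules and taking the best 6: 47,300 (Hale-1), 45,900 (Calder-1), 45,866 (Hale-2), 45,115 (Calder-2), 43,703 (Hale-3), 41,530 (Calder-3)
Next rejected bid: $35,963 (not a price — pay-as-bid).
Calder's winning unit-bids: 45,900 + 45,115 + 41,530 = $132,545.

Calder pays $132,545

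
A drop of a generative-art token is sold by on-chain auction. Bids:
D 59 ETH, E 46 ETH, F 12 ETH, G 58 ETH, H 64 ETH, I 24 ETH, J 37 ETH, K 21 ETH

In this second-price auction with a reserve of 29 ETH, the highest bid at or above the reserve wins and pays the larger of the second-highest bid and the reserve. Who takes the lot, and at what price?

H pays 59 ETH

Bids in order: 64 (H) > 59 (D) > 58 (G) > 46 (E) > 37 (J) > 24 (I) > …
H has the top bid at or above the reserve (64 ETH).
Second-highest bid 59 ETH exceeds the reserve 29 ETH → payment 59 ETH.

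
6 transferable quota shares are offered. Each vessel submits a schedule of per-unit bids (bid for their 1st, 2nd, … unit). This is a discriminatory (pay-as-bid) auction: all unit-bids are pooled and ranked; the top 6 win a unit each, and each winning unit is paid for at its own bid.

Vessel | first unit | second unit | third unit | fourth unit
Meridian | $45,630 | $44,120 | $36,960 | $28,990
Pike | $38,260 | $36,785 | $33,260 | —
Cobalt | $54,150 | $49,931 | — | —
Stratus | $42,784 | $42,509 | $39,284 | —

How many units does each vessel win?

All unit-bids, highest first — top 6: 54,150 (Cobalt-1), 49,931 (Cobalt-2), 45,630 (Meridian-1), 44,120 (Meridian-2), 42,784 (Stratus-1), 42,509 (Stratus-2)
Next rejected bid: $39,284 (not a price — pay-as-bid).
Allocation: Cobalt 2, Meridian 2, Stratus 2.

Cobalt 2, Meridian 2, Stratus 2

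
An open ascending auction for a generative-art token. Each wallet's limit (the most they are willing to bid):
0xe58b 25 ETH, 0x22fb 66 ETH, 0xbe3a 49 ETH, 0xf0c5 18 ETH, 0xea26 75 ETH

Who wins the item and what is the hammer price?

Limits ranked: 75 (0xea26) > 66 (0x22fb) > 49 (0xbe3a) > 25 (0xe58b) > 18 (0xf0c5)
Bidding ends when 0x22fb exits at 66 ETH; 0xea26 takes it.

0xea26 wins at 66 ETH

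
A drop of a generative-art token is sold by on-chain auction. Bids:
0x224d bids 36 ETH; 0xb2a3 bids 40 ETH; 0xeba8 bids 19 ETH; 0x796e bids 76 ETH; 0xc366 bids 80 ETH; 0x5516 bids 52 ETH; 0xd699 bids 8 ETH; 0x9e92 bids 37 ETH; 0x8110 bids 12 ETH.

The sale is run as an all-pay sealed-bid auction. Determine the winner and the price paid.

0xc366 pays 80 ETH

Bids in order: 80 (0xc366) > 76 (0x796e) > 52 (0x5516) > 40 (0xb2a3) > 37 (0x9e92) > 36 (0x224d) > …
0xc366 wins with the top bid; all bids are sunk regardless.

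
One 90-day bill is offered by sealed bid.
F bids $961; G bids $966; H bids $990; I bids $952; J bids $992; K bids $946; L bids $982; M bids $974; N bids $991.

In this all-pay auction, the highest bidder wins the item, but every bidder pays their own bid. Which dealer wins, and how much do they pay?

J pays $992

Sorting bids: 992 (J) > 991 (N) > 990 (H) > 982 (L) > 974 (M) > 966 (G) > …
J wins with the top bid; all bids are sunk regardless.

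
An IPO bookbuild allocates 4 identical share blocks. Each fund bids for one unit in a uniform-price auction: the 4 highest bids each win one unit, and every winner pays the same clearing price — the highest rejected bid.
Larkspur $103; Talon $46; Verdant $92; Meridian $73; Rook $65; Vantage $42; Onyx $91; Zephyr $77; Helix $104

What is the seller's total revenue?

Total revenue: $308

Bids ranked high→low: 104 (Helix), 103 (Larkspur), 92 (Verdant), 91 (Onyx), 77 (Zephyr), 73 (Meridian), …
The 4 highest are Helix, Larkspur, Verdant, Onyx.
Clearing price = highest rejected bid = $77.
Total revenue = 4 × $77 = $308.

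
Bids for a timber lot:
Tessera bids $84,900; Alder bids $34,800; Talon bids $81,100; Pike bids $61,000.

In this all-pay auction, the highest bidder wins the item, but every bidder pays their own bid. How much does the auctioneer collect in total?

Total revenue: $261,800

Sorting bids: 84,900 (Tessera) > 81,100 (Talon) > 61,000 (Pike) > 34,800 (Alder)
Every bidder forfeits their bid regardless of winning.
Revenue = 84,900 + 34,800 + 81,100 + 61,000 = $261,800.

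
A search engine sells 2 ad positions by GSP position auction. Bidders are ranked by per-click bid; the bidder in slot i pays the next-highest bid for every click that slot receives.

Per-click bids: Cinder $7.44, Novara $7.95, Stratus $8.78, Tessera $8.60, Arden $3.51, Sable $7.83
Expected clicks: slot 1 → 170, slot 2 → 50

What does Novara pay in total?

Ranked by bid: $8.78 (Stratus) > $8.60 (Tessera) > $7.95 (Novara) > …
Novara ranks below slot 2 → no slot, pays nothing.

Novara pays $0.00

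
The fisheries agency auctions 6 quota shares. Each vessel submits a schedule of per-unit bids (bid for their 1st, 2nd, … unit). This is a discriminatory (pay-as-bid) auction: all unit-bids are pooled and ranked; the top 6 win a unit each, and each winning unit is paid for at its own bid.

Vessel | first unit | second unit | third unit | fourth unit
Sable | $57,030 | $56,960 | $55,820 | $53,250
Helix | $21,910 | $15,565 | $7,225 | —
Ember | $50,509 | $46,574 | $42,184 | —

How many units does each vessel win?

Ember 2, Sable 4

Merging the schedules and taking the best 6: 57,030 (Sable-1), 56,960 (Sable-2), 55,820 (Sable-3), 53,250 (Sable-4), 50,509 (Ember-1), 46,574 (Ember-2)
Next rejected bid: $42,184 (not a price — pay-as-bid).
Allocation: Ember 2, Sable 4.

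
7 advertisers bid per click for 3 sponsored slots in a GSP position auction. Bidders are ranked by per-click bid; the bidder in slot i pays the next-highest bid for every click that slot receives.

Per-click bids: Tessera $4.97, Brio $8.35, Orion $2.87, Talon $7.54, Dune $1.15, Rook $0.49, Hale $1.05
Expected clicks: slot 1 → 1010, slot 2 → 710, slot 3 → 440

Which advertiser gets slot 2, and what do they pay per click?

Per-click bids in order: $8.35 (Brio) > $7.54 (Talon) > $4.97 (Tessera) > $2.87 (Orion) > …
Slot 2 goes to the second-ranked bidder, Talon, who pays the next bid down: $4.97/click.

Talon; $4.97 per click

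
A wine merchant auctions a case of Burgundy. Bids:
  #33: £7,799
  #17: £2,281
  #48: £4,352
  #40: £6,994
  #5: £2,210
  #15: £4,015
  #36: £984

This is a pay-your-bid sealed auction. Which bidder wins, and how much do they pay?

Bids in order: 7,799 (#33) > 6,994 (#40) > 4,352 (#48) > 4,015 (#15) > 2,281 (#17) > 2,210 (#5) > …
First-price: #33 pays what they bid, £7,799.

#33 pays £7,799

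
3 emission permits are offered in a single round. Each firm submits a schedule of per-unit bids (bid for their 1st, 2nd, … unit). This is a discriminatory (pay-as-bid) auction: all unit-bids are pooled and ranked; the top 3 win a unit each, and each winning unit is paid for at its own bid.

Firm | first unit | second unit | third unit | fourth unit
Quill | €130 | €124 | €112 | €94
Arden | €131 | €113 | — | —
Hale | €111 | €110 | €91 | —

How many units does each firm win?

Arden 1, Quill 2

All unit-bids, highest first — top 3: 131 (Arden-1), 130 (Quill-1), 124 (Quill-2)
Next rejected bid: €113 (not a price — pay-as-bid).
Allocation: Arden 1, Quill 2.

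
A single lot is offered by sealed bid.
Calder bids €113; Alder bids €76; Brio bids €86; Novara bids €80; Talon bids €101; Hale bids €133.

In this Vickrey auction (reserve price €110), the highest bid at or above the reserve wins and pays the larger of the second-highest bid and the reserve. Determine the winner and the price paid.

Hale pays €113

Vickrey auction (reserve price €110): the highest bid at or above the reserve wins and pays the larger of the second-highest bid and the reserve.
Bids ranked: 133 (Hale) > 113 (Calder) > 101 (Talon) > 86 (Brio) > 80 (Novara) > 76 (Alder)
Highest eligible bid: Hale at €133.
Second-highest bid €113 exceeds the reserve €110 → payment €113.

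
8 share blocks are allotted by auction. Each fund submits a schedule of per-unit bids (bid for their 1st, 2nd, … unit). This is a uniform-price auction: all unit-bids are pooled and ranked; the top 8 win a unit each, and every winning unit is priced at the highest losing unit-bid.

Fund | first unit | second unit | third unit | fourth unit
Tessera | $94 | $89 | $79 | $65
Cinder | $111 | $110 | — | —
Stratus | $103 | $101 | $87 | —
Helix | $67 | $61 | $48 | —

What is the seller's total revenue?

Total revenue: $536

Pooled unit-bids ranked (top 8): 111 (Cinder-1), 110 (Cinder-2), 103 (Stratus-1), 101 (Stratus-2), 94 (Tessera-1), 89 (Tessera-2), 87 (Stratus-3), 79 (Tessera-3)
The (k+1)-th unit-bid is $67.
Allocation: Cinder 2, Stratus 3, Tessera 3. Every unit priced at $67.
Revenue = 8 × 67 = $536.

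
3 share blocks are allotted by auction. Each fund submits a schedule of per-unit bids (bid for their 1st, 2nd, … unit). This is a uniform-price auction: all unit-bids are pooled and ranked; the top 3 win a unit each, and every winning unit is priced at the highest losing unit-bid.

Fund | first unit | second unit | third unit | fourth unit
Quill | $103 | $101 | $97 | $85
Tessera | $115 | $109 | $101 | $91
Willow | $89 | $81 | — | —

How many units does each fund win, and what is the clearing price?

All unit-bids, highest first — top 3: 115 (Tessera-1), 109 (Tessera-2), 103 (Quill-1)
First bid not allocated: $101.
Allocation: Quill 1, Tessera 2.

Quill 1, Tessera 2; clearing price $101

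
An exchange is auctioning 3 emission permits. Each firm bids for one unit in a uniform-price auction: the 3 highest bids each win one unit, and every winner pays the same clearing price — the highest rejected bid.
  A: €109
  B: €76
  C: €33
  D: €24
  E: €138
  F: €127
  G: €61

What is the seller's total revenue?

Bids ranked high→low: 138 (E), 127 (F), 109 (A), 76 (B), 61 (G), …
The 3 highest are E, F, A.
First losing bid is B's €76, which sets the uniform price.
Total revenue = 3 × €76 = €228.

Total revenue: €228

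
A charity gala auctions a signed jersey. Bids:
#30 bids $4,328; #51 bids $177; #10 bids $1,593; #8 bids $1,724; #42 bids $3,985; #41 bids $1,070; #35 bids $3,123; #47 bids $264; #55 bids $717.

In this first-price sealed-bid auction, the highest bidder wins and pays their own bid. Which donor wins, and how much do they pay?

Sorting bids: 4,328 (#30) > 3,985 (#42) > 3,123 (#35) > 1,724 (#8) > 1,593 (#10) > 1,070 (#41) > …
#30 is highest → pays own bid, $4,328.

#30 pays $4,328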